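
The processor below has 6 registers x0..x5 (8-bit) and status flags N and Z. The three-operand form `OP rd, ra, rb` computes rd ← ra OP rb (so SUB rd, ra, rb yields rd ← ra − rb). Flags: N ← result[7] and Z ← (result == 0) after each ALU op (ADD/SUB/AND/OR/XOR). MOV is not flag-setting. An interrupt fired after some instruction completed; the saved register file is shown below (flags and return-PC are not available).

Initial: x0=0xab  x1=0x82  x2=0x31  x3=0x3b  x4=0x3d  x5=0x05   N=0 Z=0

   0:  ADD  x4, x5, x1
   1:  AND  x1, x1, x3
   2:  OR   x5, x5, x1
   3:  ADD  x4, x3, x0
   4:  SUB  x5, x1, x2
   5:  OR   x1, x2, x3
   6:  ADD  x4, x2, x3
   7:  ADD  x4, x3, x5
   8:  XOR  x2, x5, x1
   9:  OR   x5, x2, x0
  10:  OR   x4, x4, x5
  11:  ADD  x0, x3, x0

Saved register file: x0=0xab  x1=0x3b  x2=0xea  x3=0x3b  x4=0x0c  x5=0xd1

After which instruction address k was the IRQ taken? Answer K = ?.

K = 8

after  0: x0=0xab x1=0x82 x2=0x31 x3=0x3b x4=0x87 x5=0x05  N=1 Z=0
after  1: x0=0xab x1=0x02 x2=0x31 x3=0x3b x4=0x87 x5=0x05  N=0 Z=0
after  2: x0=0xab x1=0x02 x2=0x31 x3=0x3b x4=0x87 x5=0x07  N=0 Z=0
after  3: x0=0xab x1=0x02 x2=0x31 x3=0x3b x4=0xe6 x5=0x07  N=1 Z=0
after  4: x0=0xab x1=0x02 x2=0x31 x3=0x3b x4=0xe6 x5=0xd1  N=1 Z=0
after  5: x0=0xab x1=0x3b x2=0x31 x3=0x3b x4=0xe6 x5=0xd1  N=0 Z=0
after  6: x0=0xab x1=0x3b x2=0x31 x3=0x3b x4=0x6c x5=0xd1  N=0 Z=0
after  7: x0=0xab x1=0x3b x2=0x31 x3=0x3b x4=0x0c x5=0xd1  N=0 Z=0
after  8: x0=0xab x1=0x3b x2=0xea x3=0x3b x4=0x0c x5=0xd1  N=1 Z=0
-- IRQ taken; context saved, return-PC = 9 --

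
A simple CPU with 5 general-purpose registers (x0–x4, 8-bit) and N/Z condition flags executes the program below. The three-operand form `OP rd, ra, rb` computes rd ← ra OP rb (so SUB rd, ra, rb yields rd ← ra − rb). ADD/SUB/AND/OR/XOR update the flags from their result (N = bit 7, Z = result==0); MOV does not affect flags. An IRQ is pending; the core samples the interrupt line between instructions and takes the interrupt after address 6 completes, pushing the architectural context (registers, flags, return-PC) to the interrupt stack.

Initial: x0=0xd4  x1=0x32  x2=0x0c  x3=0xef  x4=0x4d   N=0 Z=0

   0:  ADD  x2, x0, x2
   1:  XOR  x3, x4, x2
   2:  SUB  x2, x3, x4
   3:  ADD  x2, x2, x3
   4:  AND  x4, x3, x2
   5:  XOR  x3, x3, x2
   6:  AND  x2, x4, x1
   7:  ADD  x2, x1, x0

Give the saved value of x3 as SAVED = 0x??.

SAVED = 0xa0

after  0: x0=0xd4 x1=0x32 x2=0xe0 x3=0xef x4=0x4d  N=1 Z=0
after  1: x0=0xd4 x1=0x32 x2=0xe0 x3=0xad x4=0x4d  N=1 Z=0
after  2: x0=0xd4 x1=0x32 x2=0x60 x3=0xad x4=0x4d  N=0 Z=0
after  3: x0=0xd4 x1=0x32 x2=0x0d x3=0xad x4=0x4d  N=0 Z=0
after  4: x0=0xd4 x1=0x32 x2=0x0d x3=0xad x4=0x0d  N=0 Z=0
after  5: x0=0xd4 x1=0x32 x2=0x0d x3=0xa0 x4=0x0d  N=1 Z=0
after  6: x0=0xd4 x1=0x32 x2=0x00 x3=0xa0 x4=0x0d  N=0 Z=1
-- IRQ taken; context saved, return-PC = 7 --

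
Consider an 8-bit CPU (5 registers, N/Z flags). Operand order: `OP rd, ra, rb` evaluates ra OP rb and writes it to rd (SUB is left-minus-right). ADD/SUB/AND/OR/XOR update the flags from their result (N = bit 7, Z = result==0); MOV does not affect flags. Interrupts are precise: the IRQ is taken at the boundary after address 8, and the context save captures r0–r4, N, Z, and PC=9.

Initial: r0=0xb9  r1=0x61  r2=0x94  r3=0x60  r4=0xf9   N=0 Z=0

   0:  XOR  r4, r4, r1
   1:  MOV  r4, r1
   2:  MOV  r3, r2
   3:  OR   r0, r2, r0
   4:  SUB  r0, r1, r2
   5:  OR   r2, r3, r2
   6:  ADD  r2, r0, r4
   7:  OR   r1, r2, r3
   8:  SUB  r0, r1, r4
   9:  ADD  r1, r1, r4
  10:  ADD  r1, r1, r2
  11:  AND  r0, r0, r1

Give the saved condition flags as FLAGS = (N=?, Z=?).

after  0: r0=0xb9 r1=0x61 r2=0x94 r3=0x60 r4=0x98  N=1 Z=0
after  1: r0=0xb9 r1=0x61 r2=0x94 r3=0x60 r4=0x61  N=1 Z=0
after  2: r0=0xb9 r1=0x61 r2=0x94 r3=0x94 r4=0x61  N=1 Z=0
after  3: r0=0xbd r1=0x61 r2=0x94 r3=0x94 r4=0x61  N=1 Z=0
after  4: r0=0xcd r1=0x61 r2=0x94 r3=0x94 r4=0x61  N=1 Z=0
after  5: r0=0xcd r1=0x61 r2=0x94 r3=0x94 r4=0x61  N=1 Z=0
after  6: r0=0xcd r1=0x61 r2=0x2e r3=0x94 r4=0x61  N=0 Z=0
after  7: r0=0xcd r1=0xbe r2=0x2e r3=0x94 r4=0x61  N=1 Z=0
after  8: r0=0x5d r1=0xbe r2=0x2e r3=0x94 r4=0x61  N=0 Z=0
-- IRQ taken; context saved, return-PC = 9 --

FLAGS = (N=0, Z=0)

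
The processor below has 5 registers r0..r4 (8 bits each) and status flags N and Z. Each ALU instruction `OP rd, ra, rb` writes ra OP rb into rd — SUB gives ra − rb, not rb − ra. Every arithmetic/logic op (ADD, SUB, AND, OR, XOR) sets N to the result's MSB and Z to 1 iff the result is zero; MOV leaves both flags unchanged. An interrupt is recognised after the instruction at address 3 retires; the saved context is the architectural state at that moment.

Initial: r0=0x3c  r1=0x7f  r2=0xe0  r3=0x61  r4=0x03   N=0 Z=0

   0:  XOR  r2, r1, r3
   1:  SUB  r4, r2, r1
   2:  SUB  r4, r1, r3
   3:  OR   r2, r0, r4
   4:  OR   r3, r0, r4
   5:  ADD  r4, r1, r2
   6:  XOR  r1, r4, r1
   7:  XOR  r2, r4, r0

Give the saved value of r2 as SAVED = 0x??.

SAVED = 0x3e

after  0: r0=0x3c r1=0x7f r2=0x1e r3=0x61 r4=0x03  N=0 Z=0
after  1: r0=0x3c r1=0x7f r2=0x1e r3=0x61 r4=0x9f  N=1 Z=0
after  2: r0=0x3c r1=0x7f r2=0x1e r3=0x61 r4=0x1e  N=0 Z=0
after  3: r0=0x3c r1=0x7f r2=0x3e r3=0x61 r4=0x1e  N=0 Z=0
-- IRQ taken; context saved, return-PC = 4 --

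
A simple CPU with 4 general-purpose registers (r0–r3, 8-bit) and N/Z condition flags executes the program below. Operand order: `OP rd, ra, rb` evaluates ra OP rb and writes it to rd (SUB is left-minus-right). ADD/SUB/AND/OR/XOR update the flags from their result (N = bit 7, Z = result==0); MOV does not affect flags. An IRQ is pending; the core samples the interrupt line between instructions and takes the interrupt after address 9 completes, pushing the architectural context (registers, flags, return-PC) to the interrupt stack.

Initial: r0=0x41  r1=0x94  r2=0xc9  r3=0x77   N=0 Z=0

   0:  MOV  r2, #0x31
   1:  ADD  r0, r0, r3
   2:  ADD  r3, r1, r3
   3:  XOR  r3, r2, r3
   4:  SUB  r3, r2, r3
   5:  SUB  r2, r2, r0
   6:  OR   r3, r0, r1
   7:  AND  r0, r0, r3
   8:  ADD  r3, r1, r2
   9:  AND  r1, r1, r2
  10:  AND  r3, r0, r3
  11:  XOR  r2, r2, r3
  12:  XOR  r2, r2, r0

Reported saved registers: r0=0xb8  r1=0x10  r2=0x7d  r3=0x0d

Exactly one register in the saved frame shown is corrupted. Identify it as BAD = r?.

after  0: r0=0x41 r1=0x94 r2=0x31 r3=0x77  N=0 Z=0
after  1: r0=0xb8 r1=0x94 r2=0x31 r3=0x77  N=1 Z=0
after  2: r0=0xb8 r1=0x94 r2=0x31 r3=0x0b  N=0 Z=0
after  3: r0=0xb8 r1=0x94 r2=0x31 r3=0x3a  N=0 Z=0
after  4: r0=0xb8 r1=0x94 r2=0x31 r3=0xf7  N=1 Z=0
after  5: r0=0xb8 r1=0x94 r2=0x79 r3=0xf7  N=0 Z=0
after  6: r0=0xb8 r1=0x94 r2=0x79 r3=0xbc  N=1 Z=0
after  7: r0=0xb8 r1=0x94 r2=0x79 r3=0xbc  N=1 Z=0
after  8: r0=0xb8 r1=0x94 r2=0x79 r3=0x0d  N=0 Z=0
after  9: r0=0xb8 r1=0x10 r2=0x79 r3=0x0d  N=0 Z=0
-- IRQ taken; context saved, return-PC = 10 --
mismatch: r2: reported 0x7d vs actual 0x79

BAD = r2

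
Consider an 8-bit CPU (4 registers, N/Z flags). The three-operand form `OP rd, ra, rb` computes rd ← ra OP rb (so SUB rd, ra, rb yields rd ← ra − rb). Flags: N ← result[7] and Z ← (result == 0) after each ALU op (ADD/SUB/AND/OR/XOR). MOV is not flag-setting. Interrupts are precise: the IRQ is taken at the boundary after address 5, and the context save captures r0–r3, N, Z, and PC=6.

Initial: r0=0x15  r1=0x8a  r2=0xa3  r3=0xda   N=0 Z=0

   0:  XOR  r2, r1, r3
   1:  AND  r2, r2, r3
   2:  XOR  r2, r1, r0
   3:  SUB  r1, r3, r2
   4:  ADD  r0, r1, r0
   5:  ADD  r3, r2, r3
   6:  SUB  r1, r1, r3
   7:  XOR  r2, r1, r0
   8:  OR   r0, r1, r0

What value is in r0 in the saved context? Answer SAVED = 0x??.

after  0: r0=0x15 r1=0x8a r2=0x50 r3=0xda  N=0 Z=0
after  1: r0=0x15 r1=0x8a r2=0x50 r3=0xda  N=0 Z=0
after  2: r0=0x15 r1=0x8a r2=0x9f r3=0xda  N=1 Z=0
after  3: r0=0x15 r1=0x3b r2=0x9f r3=0xda  N=0 Z=0
after  4: r0=0x50 r1=0x3b r2=0x9f r3=0xda  N=0 Z=0
after  5: r0=0x50 r1=0x3b r2=0x9f r3=0x79  N=0 Z=0
-- IRQ taken; context saved, return-PC = 6 --

SAVED = 0x50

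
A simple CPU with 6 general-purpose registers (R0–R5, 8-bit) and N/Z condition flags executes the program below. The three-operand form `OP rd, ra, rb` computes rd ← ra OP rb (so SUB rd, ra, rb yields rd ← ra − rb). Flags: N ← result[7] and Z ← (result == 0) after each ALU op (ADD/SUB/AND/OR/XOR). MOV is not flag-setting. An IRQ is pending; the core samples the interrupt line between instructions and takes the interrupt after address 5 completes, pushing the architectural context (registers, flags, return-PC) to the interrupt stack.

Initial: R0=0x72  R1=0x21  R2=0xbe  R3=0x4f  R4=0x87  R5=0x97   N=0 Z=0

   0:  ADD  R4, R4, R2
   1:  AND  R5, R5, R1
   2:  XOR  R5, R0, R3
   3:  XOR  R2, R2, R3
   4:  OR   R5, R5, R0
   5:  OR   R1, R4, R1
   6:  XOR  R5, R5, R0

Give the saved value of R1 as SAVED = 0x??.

after  0: R0=0x72 R1=0x21 R2=0xbe R3=0x4f R4=0x45 R5=0x97  N=0 Z=0
after  1: R0=0x72 R1=0x21 R2=0xbe R3=0x4f R4=0x45 R5=0x01  N=0 Z=0
after  2: R0=0x72 R1=0x21 R2=0xbe R3=0x4f R4=0x45 R5=0x3d  N=0 Z=0
after  3: R0=0x72 R1=0x21 R2=0xf1 R3=0x4f R4=0x45 R5=0x3d  N=1 Z=0
after  4: R0=0x72 R1=0x21 R2=0xf1 R3=0x4f R4=0x45 R5=0x7f  N=0 Z=0
after  5: R0=0x72 R1=0x65 R2=0xf1 R3=0x4f R4=0x45 R5=0x7f  N=0 Z=0
-- IRQ taken; context saved, return-PC = 6 --

SAVED = 0x65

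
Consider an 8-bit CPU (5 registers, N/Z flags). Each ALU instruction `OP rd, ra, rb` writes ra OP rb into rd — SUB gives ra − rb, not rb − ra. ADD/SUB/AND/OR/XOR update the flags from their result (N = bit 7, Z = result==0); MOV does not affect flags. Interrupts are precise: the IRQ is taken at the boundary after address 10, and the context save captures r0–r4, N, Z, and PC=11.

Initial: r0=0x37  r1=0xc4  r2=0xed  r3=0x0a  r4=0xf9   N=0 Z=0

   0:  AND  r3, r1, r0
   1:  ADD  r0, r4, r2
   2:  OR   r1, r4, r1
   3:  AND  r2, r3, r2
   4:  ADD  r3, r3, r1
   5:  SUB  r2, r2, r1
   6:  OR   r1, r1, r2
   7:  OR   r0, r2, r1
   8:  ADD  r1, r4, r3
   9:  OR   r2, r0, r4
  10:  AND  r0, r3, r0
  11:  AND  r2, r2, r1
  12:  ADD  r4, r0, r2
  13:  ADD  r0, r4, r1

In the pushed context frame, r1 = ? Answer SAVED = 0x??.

after  0: r0=0x37 r1=0xc4 r2=0xed r3=0x04 r4=0xf9  N=0 Z=0
after  1: r0=0xe6 r1=0xc4 r2=0xed r3=0x04 r4=0xf9  N=1 Z=0
after  2: r0=0xe6 r1=0xfd r2=0xed r3=0x04 r4=0xf9  N=1 Z=0
after  3: r0=0xe6 r1=0xfd r2=0x04 r3=0x04 r4=0xf9  N=0 Z=0
after  4: r0=0xe6 r1=0xfd r2=0x04 r3=0x01 r4=0xf9  N=0 Z=0
after  5: r0=0xe6 r1=0xfd r2=0x07 r3=0x01 r4=0xf9  N=0 Z=0
after  6: r0=0xe6 r1=0xff r2=0x07 r3=0x01 r4=0xf9  N=1 Z=0
after  7: r0=0xff r1=0xff r2=0x07 r3=0x01 r4=0xf9  N=1 Z=0
after  8: r0=0xff r1=0xfa r2=0x07 r3=0x01 r4=0xf9  N=1 Z=0
after  9: r0=0xff r1=0xfa r2=0xff r3=0x01 r4=0xf9  N=1 Z=0
after 10: r0=0x01 r1=0xfa r2=0xff r3=0x01 r4=0xf9  N=0 Z=0
-- IRQ taken; context saved, return-PC = 11 --

SAVED = 0xfa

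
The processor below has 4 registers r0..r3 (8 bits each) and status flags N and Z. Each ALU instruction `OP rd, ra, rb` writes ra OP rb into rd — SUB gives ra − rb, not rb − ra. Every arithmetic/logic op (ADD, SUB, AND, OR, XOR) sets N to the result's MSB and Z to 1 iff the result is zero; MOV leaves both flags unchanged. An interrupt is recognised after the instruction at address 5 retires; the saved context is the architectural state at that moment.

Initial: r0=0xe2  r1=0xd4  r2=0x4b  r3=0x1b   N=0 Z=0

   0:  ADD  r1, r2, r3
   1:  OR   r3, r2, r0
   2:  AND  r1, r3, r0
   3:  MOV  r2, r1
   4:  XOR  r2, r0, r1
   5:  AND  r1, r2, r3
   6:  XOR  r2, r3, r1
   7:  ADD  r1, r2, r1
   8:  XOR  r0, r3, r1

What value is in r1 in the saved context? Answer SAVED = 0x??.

after  0: r0=0xe2 r1=0x66 r2=0x4b r3=0x1b  N=0 Z=0
after  1: r0=0xe2 r1=0x66 r2=0x4b r3=0xeb  N=1 Z=0
after  2: r0=0xe2 r1=0xe2 r2=0x4b r3=0xeb  N=1 Z=0
after  3: r0=0xe2 r1=0xe2 r2=0xe2 r3=0xeb  N=1 Z=0
after  4: r0=0xe2 r1=0xe2 r2=0x00 r3=0xeb  N=0 Z=1
after  5: r0=0xe2 r1=0x00 r2=0x00 r3=0xeb  N=0 Z=1
-- IRQ taken; context saved, return-PC = 6 --

SAVED = 0x00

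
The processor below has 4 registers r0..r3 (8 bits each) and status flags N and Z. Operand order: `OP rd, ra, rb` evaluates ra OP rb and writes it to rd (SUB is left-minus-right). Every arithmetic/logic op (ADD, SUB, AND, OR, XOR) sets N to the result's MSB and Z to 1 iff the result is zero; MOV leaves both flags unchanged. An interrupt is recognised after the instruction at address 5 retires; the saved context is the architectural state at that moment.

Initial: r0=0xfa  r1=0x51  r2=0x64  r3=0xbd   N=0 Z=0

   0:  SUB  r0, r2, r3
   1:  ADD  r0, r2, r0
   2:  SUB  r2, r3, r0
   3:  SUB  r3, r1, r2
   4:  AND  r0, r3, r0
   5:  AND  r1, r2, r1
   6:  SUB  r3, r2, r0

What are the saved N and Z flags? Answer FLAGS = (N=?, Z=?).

FLAGS = (N=0, Z=0)

after  0: r0=0xa7 r1=0x51 r2=0x64 r3=0xbd  N=1 Z=0
after  1: r0=0x0b r1=0x51 r2=0x64 r3=0xbd  N=0 Z=0
after  2: r0=0x0b r1=0x51 r2=0xb2 r3=0xbd  N=1 Z=0
after  3: r0=0x0b r1=0x51 r2=0xb2 r3=0x9f  N=1 Z=0
after  4: r0=0x0b r1=0x51 r2=0xb2 r3=0x9f  N=0 Z=0
after  5: r0=0x0b r1=0x10 r2=0xb2 r3=0x9f  N=0 Z=0
-- IRQ taken; context saved, return-PC = 6 --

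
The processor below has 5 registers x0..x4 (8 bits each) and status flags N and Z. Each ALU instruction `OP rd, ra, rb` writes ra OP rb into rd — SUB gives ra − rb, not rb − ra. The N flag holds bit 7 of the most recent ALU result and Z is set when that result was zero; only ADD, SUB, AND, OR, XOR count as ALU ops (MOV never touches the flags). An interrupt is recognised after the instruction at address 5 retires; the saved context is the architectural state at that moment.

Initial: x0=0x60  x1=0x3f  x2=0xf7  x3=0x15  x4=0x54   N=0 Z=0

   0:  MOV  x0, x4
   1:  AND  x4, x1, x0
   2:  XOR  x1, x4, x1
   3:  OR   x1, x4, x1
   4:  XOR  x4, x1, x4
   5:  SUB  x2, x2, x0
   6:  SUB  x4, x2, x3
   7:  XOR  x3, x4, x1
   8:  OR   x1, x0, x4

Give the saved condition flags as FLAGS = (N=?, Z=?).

after  0: x0=0x54 x1=0x3f x2=0xf7 x3=0x15 x4=0x54  N=0 Z=0
after  1: x0=0x54 x1=0x3f x2=0xf7 x3=0x15 x4=0x14  N=0 Z=0
after  2: x0=0x54 x1=0x2b x2=0xf7 x3=0x15 x4=0x14  N=0 Z=0
after  3: x0=0x54 x1=0x3f x2=0xf7 x3=0x15 x4=0x14  N=0 Z=0
after  4: x0=0x54 x1=0x3f x2=0xf7 x3=0x15 x4=0x2b  N=0 Z=0
after  5: x0=0x54 x1=0x3f x2=0xa3 x3=0x15 x4=0x2b  N=1 Z=0
-- IRQ taken; context saved, return-PC = 6 --

FLAGS = (N=1, Z=0)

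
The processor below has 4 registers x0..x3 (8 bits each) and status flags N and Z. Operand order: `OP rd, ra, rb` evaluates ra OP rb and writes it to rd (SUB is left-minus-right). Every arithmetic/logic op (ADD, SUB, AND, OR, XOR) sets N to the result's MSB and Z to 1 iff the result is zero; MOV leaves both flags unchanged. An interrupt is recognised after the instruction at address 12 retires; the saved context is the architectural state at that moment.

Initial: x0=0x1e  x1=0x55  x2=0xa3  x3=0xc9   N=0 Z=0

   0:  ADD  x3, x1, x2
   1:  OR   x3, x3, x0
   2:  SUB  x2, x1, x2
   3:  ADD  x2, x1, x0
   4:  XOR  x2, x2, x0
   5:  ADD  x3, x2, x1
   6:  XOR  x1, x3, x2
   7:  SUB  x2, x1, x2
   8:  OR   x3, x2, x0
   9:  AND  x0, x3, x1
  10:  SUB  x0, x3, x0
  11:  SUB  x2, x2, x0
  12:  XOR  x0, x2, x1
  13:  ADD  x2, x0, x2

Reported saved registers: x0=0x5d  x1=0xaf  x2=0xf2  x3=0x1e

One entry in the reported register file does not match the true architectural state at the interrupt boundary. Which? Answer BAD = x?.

BAD = x3

after  0: x0=0x1e x1=0x55 x2=0xa3 x3=0xf8  N=1 Z=0
after  1: x0=0x1e x1=0x55 x2=0xa3 x3=0xfe  N=1 Z=0
after  2: x0=0x1e x1=0x55 x2=0xb2 x3=0xfe  N=1 Z=0
after  3: x0=0x1e x1=0x55 x2=0x73 x3=0xfe  N=0 Z=0
after  4: x0=0x1e x1=0x55 x2=0x6d x3=0xfe  N=0 Z=0
after  5: x0=0x1e x1=0x55 x2=0x6d x3=0xc2  N=1 Z=0
after  6: x0=0x1e x1=0xaf x2=0x6d x3=0xc2  N=1 Z=0
after  7: x0=0x1e x1=0xaf x2=0x42 x3=0xc2  N=0 Z=0
after  8: x0=0x1e x1=0xaf x2=0x42 x3=0x5e  N=0 Z=0
after  9: x0=0x0e x1=0xaf x2=0x42 x3=0x5e  N=0 Z=0
after 10: x0=0x50 x1=0xaf x2=0x42 x3=0x5e  N=0 Z=0
after 11: x0=0x50 x1=0xaf x2=0xf2 x3=0x5e  N=1 Z=0
after 12: x0=0x5d x1=0xaf x2=0xf2 x3=0x5e  N=0 Z=0
-- IRQ taken; context saved, return-PC = 13 --
mismatch: x3: reported 0x1e vs actual 0x5e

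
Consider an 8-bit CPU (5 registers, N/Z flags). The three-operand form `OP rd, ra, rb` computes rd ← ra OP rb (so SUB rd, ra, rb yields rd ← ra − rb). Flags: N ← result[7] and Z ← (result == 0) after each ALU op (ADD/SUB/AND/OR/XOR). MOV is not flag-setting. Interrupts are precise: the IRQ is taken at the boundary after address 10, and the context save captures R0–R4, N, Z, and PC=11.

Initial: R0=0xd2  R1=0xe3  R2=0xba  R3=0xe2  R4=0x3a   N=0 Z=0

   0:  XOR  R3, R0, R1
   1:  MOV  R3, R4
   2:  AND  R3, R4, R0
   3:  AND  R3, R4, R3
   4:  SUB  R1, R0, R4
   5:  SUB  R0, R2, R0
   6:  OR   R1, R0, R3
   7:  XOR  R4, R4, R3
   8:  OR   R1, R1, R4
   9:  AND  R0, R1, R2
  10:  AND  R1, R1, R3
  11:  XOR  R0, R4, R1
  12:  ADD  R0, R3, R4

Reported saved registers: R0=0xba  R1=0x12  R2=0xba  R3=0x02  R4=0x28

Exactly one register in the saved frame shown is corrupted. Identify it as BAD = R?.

after  0: R0=0xd2 R1=0xe3 R2=0xba R3=0x31 R4=0x3a  N=0 Z=0
after  1: R0=0xd2 R1=0xe3 R2=0xba R3=0x3a R4=0x3a  N=0 Z=0
after  2: R0=0xd2 R1=0xe3 R2=0xba R3=0x12 R4=0x3a  N=0 Z=0
after  3: R0=0xd2 R1=0xe3 R2=0xba R3=0x12 R4=0x3a  N=0 Z=0
after  4: R0=0xd2 R1=0x98 R2=0xba R3=0x12 R4=0x3a  N=1 Z=0
after  5: R0=0xe8 R1=0x98 R2=0xba R3=0x12 R4=0x3a  N=1 Z=0
after  6: R0=0xe8 R1=0xfa R2=0xba R3=0x12 R4=0x3a  N=1 Z=0
after  7: R0=0xe8 R1=0xfa R2=0xba R3=0x12 R4=0x28  N=0 Z=0
after  8: R0=0xe8 R1=0xfa R2=0xba R3=0x12 R4=0x28  N=1 Z=0
after  9: R0=0xba R1=0xfa R2=0xba R3=0x12 R4=0x28  N=1 Z=0
after 10: R0=0xba R1=0x12 R2=0xba R3=0x12 R4=0x28  N=0 Z=0
-- IRQ taken; context saved, return-PC = 11 --
mismatch: R3: reported 0x02 vs actual 0x12

BAD = R3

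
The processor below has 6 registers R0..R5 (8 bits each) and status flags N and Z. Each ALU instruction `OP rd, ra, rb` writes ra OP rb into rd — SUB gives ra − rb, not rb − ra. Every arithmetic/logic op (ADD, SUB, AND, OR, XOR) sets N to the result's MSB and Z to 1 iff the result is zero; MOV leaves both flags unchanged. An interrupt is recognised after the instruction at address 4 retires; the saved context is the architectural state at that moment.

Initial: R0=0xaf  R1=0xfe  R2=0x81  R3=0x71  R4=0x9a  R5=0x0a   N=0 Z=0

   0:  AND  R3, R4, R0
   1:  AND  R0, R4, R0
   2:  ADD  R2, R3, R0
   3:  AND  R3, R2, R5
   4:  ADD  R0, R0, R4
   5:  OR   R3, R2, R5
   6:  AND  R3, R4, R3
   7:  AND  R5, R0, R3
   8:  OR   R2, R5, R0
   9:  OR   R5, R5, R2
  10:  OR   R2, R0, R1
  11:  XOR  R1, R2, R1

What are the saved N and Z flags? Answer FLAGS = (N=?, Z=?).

FLAGS = (N=0, Z=0)

after  0: R0=0xaf R1=0xfe R2=0x81 R3=0x8a R4=0x9a R5=0x0a  N=1 Z=0
after  1: R0=0x8a R1=0xfe R2=0x81 R3=0x8a R4=0x9a R5=0x0a  N=1 Z=0
after  2: R0=0x8a R1=0xfe R2=0x14 R3=0x8a R4=0x9a R5=0x0a  N=0 Z=0
after  3: R0=0x8a R1=0xfe R2=0x14 R3=0x00 R4=0x9a R5=0x0a  N=0 Z=1
after  4: R0=0x24 R1=0xfe R2=0x14 R3=0x00 R4=0x9a R5=0x0a  N=0 Z=0
-- IRQ taken; context saved, return-PC = 5 --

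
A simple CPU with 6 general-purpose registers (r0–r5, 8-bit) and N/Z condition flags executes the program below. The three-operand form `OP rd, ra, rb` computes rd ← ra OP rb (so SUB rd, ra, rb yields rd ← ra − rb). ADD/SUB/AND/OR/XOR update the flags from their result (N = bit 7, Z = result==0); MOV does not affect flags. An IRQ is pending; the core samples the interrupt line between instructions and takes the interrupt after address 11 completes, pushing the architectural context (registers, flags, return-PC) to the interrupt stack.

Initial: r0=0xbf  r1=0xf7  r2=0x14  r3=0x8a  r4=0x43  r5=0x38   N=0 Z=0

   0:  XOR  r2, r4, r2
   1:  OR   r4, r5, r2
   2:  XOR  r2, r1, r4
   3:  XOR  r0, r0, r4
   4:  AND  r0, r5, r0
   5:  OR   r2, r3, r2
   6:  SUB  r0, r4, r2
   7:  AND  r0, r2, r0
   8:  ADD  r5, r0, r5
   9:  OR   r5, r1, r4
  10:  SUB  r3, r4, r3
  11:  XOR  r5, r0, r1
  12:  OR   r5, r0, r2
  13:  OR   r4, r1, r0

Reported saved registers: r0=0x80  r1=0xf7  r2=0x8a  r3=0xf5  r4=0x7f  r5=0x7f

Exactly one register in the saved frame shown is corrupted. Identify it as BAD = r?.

BAD = r5

after  0: r0=0xbf r1=0xf7 r2=0x57 r3=0x8a r4=0x43 r5=0x38  N=0 Z=0
after  1: r0=0xbf r1=0xf7 r2=0x57 r3=0x8a r4=0x7f r5=0x38  N=0 Z=0
after  2: r0=0xbf r1=0xf7 r2=0x88 r3=0x8a r4=0x7f r5=0x38  N=1 Z=0
after  3: r0=0xc0 r1=0xf7 r2=0x88 r3=0x8a r4=0x7f r5=0x38  N=1 Z=0
after  4: r0=0x00 r1=0xf7 r2=0x88 r3=0x8a r4=0x7f r5=0x38  N=0 Z=1
after  5: r0=0x00 r1=0xf7 r2=0x8a r3=0x8a r4=0x7f r5=0x38  N=1 Z=0
after  6: r0=0xf5 r1=0xf7 r2=0x8a r3=0x8a r4=0x7f r5=0x38  N=1 Z=0
after  7: r0=0x80 r1=0xf7 r2=0x8a r3=0x8a r4=0x7f r5=0x38  N=1 Z=0
after  8: r0=0x80 r1=0xf7 r2=0x8a r3=0x8a r4=0x7f r5=0xb8  N=1 Z=0
after  9: r0=0x80 r1=0xf7 r2=0x8a r3=0x8a r4=0x7f r5=0xff  N=1 Z=0
after 10: r0=0x80 r1=0xf7 r2=0x8a r3=0xf5 r4=0x7f r5=0xff  N=1 Z=0
after 11: r0=0x80 r1=0xf7 r2=0x8a r3=0xf5 r4=0x7f r5=0x77  N=0 Z=0
-- IRQ taken; context saved, return-PC = 12 --
mismatch: r5: reported 0x7f vs actual 0x77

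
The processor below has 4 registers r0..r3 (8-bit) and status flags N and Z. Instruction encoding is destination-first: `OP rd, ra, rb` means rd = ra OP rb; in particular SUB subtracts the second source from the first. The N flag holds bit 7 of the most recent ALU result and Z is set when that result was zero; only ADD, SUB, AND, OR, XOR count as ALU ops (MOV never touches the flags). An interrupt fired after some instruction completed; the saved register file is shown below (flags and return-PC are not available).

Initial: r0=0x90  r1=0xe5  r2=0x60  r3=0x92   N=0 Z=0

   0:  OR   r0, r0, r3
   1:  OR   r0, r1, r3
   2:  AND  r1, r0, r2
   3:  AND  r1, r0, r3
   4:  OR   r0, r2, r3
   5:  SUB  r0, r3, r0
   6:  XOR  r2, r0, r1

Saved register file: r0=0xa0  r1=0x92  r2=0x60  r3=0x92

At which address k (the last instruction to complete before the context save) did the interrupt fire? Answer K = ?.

K = 5

after  0: r0=0x92 r1=0xe5 r2=0x60 r3=0x92  N=1 Z=0
after  1: r0=0xf7 r1=0xe5 r2=0x60 r3=0x92  N=1 Z=0
after  2: r0=0xf7 r1=0x60 r2=0x60 r3=0x92  N=0 Z=0
after  3: r0=0xf7 r1=0x92 r2=0x60 r3=0x92  N=1 Z=0
after  4: r0=0xf2 r1=0x92 r2=0x60 r3=0x92  N=1 Z=0
after  5: r0=0xa0 r1=0x92 r2=0x60 r3=0x92  N=1 Z=0
-- IRQ taken; context saved, return-PC = 6 --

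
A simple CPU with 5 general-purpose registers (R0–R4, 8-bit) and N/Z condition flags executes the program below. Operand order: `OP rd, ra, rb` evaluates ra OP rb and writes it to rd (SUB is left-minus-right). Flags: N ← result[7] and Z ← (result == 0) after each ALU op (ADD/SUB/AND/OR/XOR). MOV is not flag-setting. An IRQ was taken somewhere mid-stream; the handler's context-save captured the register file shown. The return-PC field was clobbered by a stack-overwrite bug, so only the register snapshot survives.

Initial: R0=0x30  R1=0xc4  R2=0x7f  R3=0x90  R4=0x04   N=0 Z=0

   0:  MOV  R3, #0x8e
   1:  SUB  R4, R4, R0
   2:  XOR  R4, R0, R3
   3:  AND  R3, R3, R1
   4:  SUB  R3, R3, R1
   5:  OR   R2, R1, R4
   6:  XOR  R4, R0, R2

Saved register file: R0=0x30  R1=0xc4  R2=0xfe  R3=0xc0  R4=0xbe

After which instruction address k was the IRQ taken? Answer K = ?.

after  0: R0=0x30 R1=0xc4 R2=0x7f R3=0x8e R4=0x04  N=0 Z=0
after  1: R0=0x30 R1=0xc4 R2=0x7f R3=0x8e R4=0xd4  N=1 Z=0
after  2: R0=0x30 R1=0xc4 R2=0x7f R3=0x8e R4=0xbe  N=1 Z=0
after  3: R0=0x30 R1=0xc4 R2=0x7f R3=0x84 R4=0xbe  N=1 Z=0
after  4: R0=0x30 R1=0xc4 R2=0x7f R3=0xc0 R4=0xbe  N=1 Z=0
after  5: R0=0x30 R1=0xc4 R2=0xfe R3=0xc0 R4=0xbe  N=1 Z=0
-- IRQ taken; context saved, return-PC = 6 --

K = 5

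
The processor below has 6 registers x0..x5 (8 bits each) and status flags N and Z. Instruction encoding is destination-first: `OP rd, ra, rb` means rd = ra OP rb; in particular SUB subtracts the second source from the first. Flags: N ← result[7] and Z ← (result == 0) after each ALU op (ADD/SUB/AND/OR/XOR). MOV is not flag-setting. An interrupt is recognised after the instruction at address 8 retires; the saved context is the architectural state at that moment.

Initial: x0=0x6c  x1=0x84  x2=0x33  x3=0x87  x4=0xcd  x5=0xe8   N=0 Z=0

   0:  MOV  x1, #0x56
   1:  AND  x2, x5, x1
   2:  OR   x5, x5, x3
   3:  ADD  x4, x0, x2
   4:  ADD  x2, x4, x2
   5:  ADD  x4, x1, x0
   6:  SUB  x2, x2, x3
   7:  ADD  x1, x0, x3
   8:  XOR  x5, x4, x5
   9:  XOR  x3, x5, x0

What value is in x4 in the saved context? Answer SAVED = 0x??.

after  0: x0=0x6c x1=0x56 x2=0x33 x3=0x87 x4=0xcd x5=0xe8  N=0 Z=0
after  1: x0=0x6c x1=0x56 x2=0x40 x3=0x87 x4=0xcd x5=0xe8  N=0 Z=0
after  2: x0=0x6c x1=0x56 x2=0x40 x3=0x87 x4=0xcd x5=0xef  N=1 Z=0
after  3: x0=0x6c x1=0x56 x2=0x40 x3=0x87 x4=0xac x5=0xef  N=1 Z=0
after  4: x0=0x6c x1=0x56 x2=0xec x3=0x87 x4=0xac x5=0xef  N=1 Z=0
after  5: x0=0x6c x1=0x56 x2=0xec x3=0x87 x4=0xc2 x5=0xef  N=1 Z=0
after  6: x0=0x6c x1=0x56 x2=0x65 x3=0x87 x4=0xc2 x5=0xef  N=0 Z=0
after  7: x0=0x6c x1=0xf3 x2=0x65 x3=0x87 x4=0xc2 x5=0xef  N=1 Z=0
after  8: x0=0x6c x1=0xf3 x2=0x65 x3=0x87 x4=0xc2 x5=0x2d  N=0 Z=0
-- IRQ taken; context saved, return-PC = 9 --

SAVED = 0xc2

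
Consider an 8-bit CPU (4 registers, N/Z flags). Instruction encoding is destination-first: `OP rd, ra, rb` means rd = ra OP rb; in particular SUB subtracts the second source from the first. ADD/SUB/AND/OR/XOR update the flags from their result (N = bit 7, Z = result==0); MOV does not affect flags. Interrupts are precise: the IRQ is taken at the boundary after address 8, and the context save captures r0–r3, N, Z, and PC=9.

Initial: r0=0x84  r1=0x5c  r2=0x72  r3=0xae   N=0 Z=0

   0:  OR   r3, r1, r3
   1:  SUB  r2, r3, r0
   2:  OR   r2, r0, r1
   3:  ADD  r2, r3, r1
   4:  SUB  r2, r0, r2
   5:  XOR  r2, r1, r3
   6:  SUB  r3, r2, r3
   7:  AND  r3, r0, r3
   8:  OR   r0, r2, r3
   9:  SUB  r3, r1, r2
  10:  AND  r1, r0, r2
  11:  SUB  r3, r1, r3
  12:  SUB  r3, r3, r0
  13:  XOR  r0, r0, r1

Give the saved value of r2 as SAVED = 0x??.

SAVED = 0xa2

after  0: r0=0x84 r1=0x5c r2=0x72 r3=0xfe  N=1 Z=0
after  1: r0=0x84 r1=0x5c r2=0x7a r3=0xfe  N=0 Z=0
after  2: r0=0x84 r1=0x5c r2=0xdc r3=0xfe  N=1 Z=0
after  3: r0=0x84 r1=0x5c r2=0x5a r3=0xfe  N=0 Z=0
after  4: r0=0x84 r1=0x5c r2=0x2a r3=0xfe  N=0 Z=0
after  5: r0=0x84 r1=0x5c r2=0xa2 r3=0xfe  N=1 Z=0
after  6: r0=0x84 r1=0x5c r2=0xa2 r3=0xa4  N=1 Z=0
after  7: r0=0x84 r1=0x5c r2=0xa2 r3=0x84  N=1 Z=0
after  8: r0=0xa6 r1=0x5c r2=0xa2 r3=0x84  N=1 Z=0
-- IRQ taken; context saved, return-PC = 9 --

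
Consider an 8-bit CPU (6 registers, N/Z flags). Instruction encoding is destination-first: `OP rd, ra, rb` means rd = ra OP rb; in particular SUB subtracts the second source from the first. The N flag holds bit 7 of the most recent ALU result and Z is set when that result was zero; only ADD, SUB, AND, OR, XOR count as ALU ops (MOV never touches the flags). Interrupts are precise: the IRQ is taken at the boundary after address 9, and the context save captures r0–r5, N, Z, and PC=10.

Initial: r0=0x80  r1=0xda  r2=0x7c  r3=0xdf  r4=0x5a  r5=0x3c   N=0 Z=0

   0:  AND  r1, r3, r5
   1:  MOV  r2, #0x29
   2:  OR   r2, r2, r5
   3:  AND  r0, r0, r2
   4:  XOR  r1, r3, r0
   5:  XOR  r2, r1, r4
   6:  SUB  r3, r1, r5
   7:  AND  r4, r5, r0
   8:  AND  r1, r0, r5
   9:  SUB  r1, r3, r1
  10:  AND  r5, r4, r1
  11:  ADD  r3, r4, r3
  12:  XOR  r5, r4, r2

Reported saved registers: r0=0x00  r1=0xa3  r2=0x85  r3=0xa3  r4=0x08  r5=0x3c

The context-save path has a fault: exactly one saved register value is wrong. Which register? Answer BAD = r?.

BAD = r4

after  0: r0=0x80 r1=0x1c r2=0x7c r3=0xdf r4=0x5a r5=0x3c  N=0 Z=0
after  1: r0=0x80 r1=0x1c r2=0x29 r3=0xdf r4=0x5a r5=0x3c  N=0 Z=0
after  2: r0=0x80 r1=0x1c r2=0x3d r3=0xdf r4=0x5a r5=0x3c  N=0 Z=0
after  3: r0=0x00 r1=0x1c r2=0x3d r3=0xdf r4=0x5a r5=0x3c  N=0 Z=1
after  4: r0=0x00 r1=0xdf r2=0x3d r3=0xdf r4=0x5a r5=0x3c  N=1 Z=0
after  5: r0=0x00 r1=0xdf r2=0x85 r3=0xdf r4=0x5a r5=0x3c  N=1 Z=0
after  6: r0=0x00 r1=0xdf r2=0x85 r3=0xa3 r4=0x5a r5=0x3c  N=1 Z=0
after  7: r0=0x00 r1=0xdf r2=0x85 r3=0xa3 r4=0x00 r5=0x3c  N=0 Z=1
after  8: r0=0x00 r1=0x00 r2=0x85 r3=0xa3 r4=0x00 r5=0x3c  N=0 Z=1
after  9: r0=0x00 r1=0xa3 r2=0x85 r3=0xa3 r4=0x00 r5=0x3c  N=1 Z=0
-- IRQ taken; context saved, return-PC = 10 --
mismatch: r4: reported 0x08 vs actual 0x00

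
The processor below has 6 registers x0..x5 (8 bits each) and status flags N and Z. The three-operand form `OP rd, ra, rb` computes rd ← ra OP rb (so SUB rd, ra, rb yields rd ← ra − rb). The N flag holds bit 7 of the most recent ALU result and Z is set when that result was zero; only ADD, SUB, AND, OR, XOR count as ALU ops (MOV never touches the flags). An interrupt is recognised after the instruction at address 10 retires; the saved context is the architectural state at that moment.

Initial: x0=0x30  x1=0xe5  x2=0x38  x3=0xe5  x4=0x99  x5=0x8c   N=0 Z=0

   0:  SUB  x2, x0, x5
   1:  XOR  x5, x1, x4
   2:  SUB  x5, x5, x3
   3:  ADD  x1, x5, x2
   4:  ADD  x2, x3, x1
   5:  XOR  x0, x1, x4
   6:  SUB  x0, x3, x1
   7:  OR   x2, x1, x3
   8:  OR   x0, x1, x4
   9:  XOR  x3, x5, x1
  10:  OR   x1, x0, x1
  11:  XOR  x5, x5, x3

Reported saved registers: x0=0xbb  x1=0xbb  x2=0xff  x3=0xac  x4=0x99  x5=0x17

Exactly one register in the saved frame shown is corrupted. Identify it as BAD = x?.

after  0: x0=0x30 x1=0xe5 x2=0xa4 x3=0xe5 x4=0x99 x5=0x8c  N=1 Z=0
after  1: x0=0x30 x1=0xe5 x2=0xa4 x3=0xe5 x4=0x99 x5=0x7c  N=0 Z=0
after  2: x0=0x30 x1=0xe5 x2=0xa4 x3=0xe5 x4=0x99 x5=0x97  N=1 Z=0
after  3: x0=0x30 x1=0x3b x2=0xa4 x3=0xe5 x4=0x99 x5=0x97  N=0 Z=0
after  4: x0=0x30 x1=0x3b x2=0x20 x3=0xe5 x4=0x99 x5=0x97  N=0 Z=0
after  5: x0=0xa2 x1=0x3b x2=0x20 x3=0xe5 x4=0x99 x5=0x97  N=1 Z=0
after  6: x0=0xaa x1=0x3b x2=0x20 x3=0xe5 x4=0x99 x5=0x97  N=1 Z=0
after  7: x0=0xaa x1=0x3b x2=0xff x3=0xe5 x4=0x99 x5=0x97  N=1 Z=0
after  8: x0=0xbb x1=0x3b x2=0xff x3=0xe5 x4=0x99 x5=0x97  N=1 Z=0
after  9: x0=0xbb x1=0x3b x2=0xff x3=0xac x4=0x99 x5=0x97  N=1 Z=0
after 10: x0=0xbb x1=0xbb x2=0xff x3=0xac x4=0x99 x5=0x97  N=1 Z=0
-- IRQ taken; context saved, return-PC = 11 --
mismatch: x5: reported 0x17 vs actual 0x97

BAD = x5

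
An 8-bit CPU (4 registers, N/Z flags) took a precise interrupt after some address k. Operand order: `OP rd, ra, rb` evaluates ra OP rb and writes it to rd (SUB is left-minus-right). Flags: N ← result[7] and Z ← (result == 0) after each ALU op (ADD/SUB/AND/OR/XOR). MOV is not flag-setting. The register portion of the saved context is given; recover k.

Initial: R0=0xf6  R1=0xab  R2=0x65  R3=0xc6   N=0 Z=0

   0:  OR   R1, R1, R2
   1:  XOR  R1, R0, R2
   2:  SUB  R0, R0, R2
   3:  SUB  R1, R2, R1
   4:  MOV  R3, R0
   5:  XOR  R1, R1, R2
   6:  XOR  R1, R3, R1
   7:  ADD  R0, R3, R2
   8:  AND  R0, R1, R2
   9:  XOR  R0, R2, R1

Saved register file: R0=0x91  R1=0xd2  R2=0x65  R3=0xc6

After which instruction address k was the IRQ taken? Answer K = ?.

after  0: R0=0xf6 R1=0xef R2=0x65 R3=0xc6  N=1 Z=0
after  1: R0=0xf6 R1=0x93 R2=0x65 R3=0xc6  N=1 Z=0
after  2: R0=0x91 R1=0x93 R2=0x65 R3=0xc6  N=1 Z=0
after  3: R0=0x91 R1=0xd2 R2=0x65 R3=0xc6  N=1 Z=0
-- IRQ taken; context saved, return-PC = 4 --

K = 3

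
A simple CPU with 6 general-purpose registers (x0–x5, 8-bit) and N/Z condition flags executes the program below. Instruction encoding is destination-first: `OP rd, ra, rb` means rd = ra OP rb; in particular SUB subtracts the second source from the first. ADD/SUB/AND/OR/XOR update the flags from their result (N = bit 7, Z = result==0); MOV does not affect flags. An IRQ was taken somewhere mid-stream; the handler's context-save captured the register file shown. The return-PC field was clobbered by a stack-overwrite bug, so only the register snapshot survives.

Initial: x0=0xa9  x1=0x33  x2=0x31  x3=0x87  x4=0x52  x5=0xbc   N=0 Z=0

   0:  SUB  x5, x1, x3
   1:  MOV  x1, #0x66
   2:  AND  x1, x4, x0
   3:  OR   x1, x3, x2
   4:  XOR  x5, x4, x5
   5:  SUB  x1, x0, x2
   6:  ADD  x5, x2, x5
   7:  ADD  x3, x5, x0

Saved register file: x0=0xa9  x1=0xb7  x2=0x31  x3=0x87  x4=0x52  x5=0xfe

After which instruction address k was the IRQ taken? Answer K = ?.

after  0: x0=0xa9 x1=0x33 x2=0x31 x3=0x87 x4=0x52 x5=0xac  N=1 Z=0
after  1: x0=0xa9 x1=0x66 x2=0x31 x3=0x87 x4=0x52 x5=0xac  N=1 Z=0
after  2: x0=0xa9 x1=0x00 x2=0x31 x3=0x87 x4=0x52 x5=0xac  N=0 Z=1
after  3: x0=0xa9 x1=0xb7 x2=0x31 x3=0x87 x4=0x52 x5=0xac  N=1 Z=0
after  4: x0=0xa9 x1=0xb7 x2=0x31 x3=0x87 x4=0x52 x5=0xfe  N=1 Z=0
-- IRQ taken; context saved, return-PC = 5 --

K = 4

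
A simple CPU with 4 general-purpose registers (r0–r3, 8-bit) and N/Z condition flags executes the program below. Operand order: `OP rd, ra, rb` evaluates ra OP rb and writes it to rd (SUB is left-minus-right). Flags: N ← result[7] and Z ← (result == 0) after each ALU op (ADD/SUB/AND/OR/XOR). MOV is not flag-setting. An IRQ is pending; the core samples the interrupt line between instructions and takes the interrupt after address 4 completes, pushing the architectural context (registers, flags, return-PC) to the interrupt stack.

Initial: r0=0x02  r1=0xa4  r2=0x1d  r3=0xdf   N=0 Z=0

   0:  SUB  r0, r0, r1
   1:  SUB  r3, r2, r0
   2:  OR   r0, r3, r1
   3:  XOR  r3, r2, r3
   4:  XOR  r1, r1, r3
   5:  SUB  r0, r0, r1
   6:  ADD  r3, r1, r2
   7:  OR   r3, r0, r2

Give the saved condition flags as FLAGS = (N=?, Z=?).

FLAGS = (N=0, Z=0)

after  0: r0=0x5e r1=0xa4 r2=0x1d r3=0xdf  N=0 Z=0
after  1: r0=0x5e r1=0xa4 r2=0x1d r3=0xbf  N=1 Z=0
after  2: r0=0xbf r1=0xa4 r2=0x1d r3=0xbf  N=1 Z=0
after  3: r0=0xbf r1=0xa4 r2=0x1d r3=0xa2  N=1 Z=0
after  4: r0=0xbf r1=0x06 r2=0x1d r3=0xa2  N=0 Z=0
-- IRQ taken; context saved, return-PC = 5 --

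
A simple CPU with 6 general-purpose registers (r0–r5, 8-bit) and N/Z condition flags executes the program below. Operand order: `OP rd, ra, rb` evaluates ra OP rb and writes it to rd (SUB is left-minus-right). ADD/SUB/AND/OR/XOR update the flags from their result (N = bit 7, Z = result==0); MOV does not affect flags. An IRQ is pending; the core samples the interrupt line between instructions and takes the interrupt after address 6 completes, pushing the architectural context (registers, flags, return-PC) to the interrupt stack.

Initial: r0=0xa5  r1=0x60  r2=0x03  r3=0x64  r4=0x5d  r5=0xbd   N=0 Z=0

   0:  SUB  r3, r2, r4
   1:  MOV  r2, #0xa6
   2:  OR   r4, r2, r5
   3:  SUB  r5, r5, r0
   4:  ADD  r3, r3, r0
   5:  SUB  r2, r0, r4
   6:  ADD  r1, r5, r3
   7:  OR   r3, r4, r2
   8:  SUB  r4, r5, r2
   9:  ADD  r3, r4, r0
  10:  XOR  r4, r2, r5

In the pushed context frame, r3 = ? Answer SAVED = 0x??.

after  0: r0=0xa5 r1=0x60 r2=0x03 r3=0xa6 r4=0x5d r5=0xbd  N=1 Z=0
after  1: r0=0xa5 r1=0x60 r2=0xa6 r3=0xa6 r4=0x5d r5=0xbd  N=1 Z=0
after  2: r0=0xa5 r1=0x60 r2=0xa6 r3=0xa6 r4=0xbf r5=0xbd  N=1 Z=0
after  3: r0=0xa5 r1=0x60 r2=0xa6 r3=0xa6 r4=0xbf r5=0x18  N=0 Z=0
after  4: r0=0xa5 r1=0x60 r2=0xa6 r3=0x4b r4=0xbf r5=0x18  N=0 Z=0
after  5: r0=0xa5 r1=0x60 r2=0xe6 r3=0x4b r4=0xbf r5=0x18  N=1 Z=0
after  6: r0=0xa5 r1=0x63 r2=0xe6 r3=0x4b r4=0xbf r5=0x18  N=0 Z=0
-- IRQ taken; context saved, return-PC = 7 --

SAVED = 0x4b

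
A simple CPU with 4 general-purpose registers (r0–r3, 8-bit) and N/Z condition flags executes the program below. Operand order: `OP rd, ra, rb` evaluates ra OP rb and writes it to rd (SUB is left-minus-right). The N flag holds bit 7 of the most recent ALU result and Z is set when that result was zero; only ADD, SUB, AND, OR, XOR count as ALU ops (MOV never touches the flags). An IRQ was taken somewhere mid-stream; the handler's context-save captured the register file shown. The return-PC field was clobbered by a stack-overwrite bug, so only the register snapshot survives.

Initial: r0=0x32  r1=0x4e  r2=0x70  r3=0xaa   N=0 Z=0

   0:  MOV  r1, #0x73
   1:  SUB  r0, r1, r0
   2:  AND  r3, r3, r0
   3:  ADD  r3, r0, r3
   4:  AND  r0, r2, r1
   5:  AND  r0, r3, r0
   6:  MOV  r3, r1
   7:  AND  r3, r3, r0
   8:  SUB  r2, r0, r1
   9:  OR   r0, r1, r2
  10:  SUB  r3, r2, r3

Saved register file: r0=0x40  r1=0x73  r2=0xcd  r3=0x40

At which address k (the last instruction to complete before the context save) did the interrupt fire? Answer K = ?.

K = 8

after  0: r0=0x32 r1=0x73 r2=0x70 r3=0xaa  N=0 Z=0
after  1: r0=0x41 r1=0x73 r2=0x70 r3=0xaa  N=0 Z=0
after  2: r0=0x41 r1=0x73 r2=0x70 r3=0x00  N=0 Z=1
after  3: r0=0x41 r1=0x73 r2=0x70 r3=0x41  N=0 Z=0
after  4: r0=0x70 r1=0x73 r2=0x70 r3=0x41  N=0 Z=0
after  5: r0=0x40 r1=0x73 r2=0x70 r3=0x41  N=0 Z=0
after  6: r0=0x40 r1=0x73 r2=0x70 r3=0x73  N=0 Z=0
after  7: r0=0x40 r1=0x73 r2=0x70 r3=0x40  N=0 Z=0
after  8: r0=0x40 r1=0x73 r2=0xcd r3=0x40  N=1 Z=0
-- IRQ taken; context saved, return-PC = 9 --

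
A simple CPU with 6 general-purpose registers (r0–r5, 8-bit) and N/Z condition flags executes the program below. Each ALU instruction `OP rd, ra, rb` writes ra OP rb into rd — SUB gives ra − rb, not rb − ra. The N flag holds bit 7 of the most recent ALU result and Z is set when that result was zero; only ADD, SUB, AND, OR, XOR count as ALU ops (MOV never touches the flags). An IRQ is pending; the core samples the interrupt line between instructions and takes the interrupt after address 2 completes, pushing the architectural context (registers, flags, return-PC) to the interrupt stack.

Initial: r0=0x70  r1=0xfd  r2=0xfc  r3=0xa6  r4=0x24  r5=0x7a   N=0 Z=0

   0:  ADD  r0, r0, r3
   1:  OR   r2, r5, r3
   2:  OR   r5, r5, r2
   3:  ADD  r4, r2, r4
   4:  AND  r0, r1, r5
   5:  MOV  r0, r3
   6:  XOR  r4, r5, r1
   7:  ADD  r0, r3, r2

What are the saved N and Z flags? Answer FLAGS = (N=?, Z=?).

FLAGS = (N=1, Z=0)

after  0: r0=0x16 r1=0xfd r2=0xfc r3=0xa6 r4=0x24 r5=0x7a  N=0 Z=0
after  1: r0=0x16 r1=0xfd r2=0xfe r3=0xa6 r4=0x24 r5=0x7a  N=1 Z=0
after  2: r0=0x16 r1=0xfd r2=0xfe r3=0xa6 r4=0x24 r5=0xfe  N=1 Z=0
-- IRQ taken; context saved, return-PC = 3 --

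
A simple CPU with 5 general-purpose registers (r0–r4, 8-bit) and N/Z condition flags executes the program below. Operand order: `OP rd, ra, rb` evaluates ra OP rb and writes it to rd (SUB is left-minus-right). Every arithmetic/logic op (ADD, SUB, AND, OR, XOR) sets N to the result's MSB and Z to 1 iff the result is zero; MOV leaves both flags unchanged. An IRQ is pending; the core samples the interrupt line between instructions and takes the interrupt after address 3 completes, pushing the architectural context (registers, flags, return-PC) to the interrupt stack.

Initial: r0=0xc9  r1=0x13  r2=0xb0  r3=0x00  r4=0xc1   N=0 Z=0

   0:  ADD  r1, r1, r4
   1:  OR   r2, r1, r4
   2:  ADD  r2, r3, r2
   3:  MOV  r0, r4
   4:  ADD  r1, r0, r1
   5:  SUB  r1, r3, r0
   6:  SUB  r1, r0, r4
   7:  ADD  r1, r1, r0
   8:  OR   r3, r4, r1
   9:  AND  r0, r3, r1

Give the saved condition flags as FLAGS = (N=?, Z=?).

FLAGS = (N=1, Z=0)

after  0: r0=0xc9 r1=0xd4 r2=0xb0 r3=0x00 r4=0xc1  N=1 Z=0
after  1: r0=0xc9 r1=0xd4 r2=0xd5 r3=0x00 r4=0xc1  N=1 Z=0
after  2: r0=0xc9 r1=0xd4 r2=0xd5 r3=0x00 r4=0xc1  N=1 Z=0
after  3: r0=0xc1 r1=0xd4 r2=0xd5 r3=0x00 r4=0xc1  N=1 Z=0
-- IRQ taken; context saved, return-PC = 4 --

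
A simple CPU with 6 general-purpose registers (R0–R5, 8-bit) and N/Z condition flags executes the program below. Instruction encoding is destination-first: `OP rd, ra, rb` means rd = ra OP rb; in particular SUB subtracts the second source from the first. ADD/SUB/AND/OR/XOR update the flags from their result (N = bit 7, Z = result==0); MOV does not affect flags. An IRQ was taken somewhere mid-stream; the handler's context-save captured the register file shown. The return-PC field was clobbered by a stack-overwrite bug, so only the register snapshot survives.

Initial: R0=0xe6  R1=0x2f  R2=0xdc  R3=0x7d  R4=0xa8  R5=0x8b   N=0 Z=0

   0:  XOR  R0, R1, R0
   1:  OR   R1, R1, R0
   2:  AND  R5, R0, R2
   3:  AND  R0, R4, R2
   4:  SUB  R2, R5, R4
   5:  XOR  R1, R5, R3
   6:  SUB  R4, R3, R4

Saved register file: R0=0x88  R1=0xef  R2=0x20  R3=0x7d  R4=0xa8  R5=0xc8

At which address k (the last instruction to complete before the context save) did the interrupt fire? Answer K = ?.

after  0: R0=0xc9 R1=0x2f R2=0xdc R3=0x7d R4=0xa8 R5=0x8b  N=1 Z=0
after  1: R0=0xc9 R1=0xef R2=0xdc R3=0x7d R4=0xa8 R5=0x8b  N=1 Z=0
after  2: R0=0xc9 R1=0xef R2=0xdc R3=0x7d R4=0xa8 R5=0xc8  N=1 Z=0
after  3: R0=0x88 R1=0xef R2=0xdc R3=0x7d R4=0xa8 R5=0xc8  N=1 Z=0
after  4: R0=0x88 R1=0xef R2=0x20 R3=0x7d R4=0xa8 R5=0xc8  N=0 Z=0
-- IRQ taken; context saved, return-PC = 5 --

K = 4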